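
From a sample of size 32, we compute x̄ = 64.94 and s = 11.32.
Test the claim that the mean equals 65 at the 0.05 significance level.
One-sample t-test:
H₀: μ = 65
H₁: μ ≠ 65
df = n - 1 = 31
t = (x̄ - μ₀) / (s/√n) = (64.94 - 65) / (11.32/√32) = -0.030
p-value = 0.9763

Since p-value > α = 0.05, we fail to reject H₀.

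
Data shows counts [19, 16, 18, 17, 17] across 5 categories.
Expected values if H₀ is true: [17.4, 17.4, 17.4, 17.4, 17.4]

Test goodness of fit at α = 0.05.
Chi-square goodness of fit test:
H₀: observed counts match expected distribution
H₁: observed counts differ from expected distribution
df = k - 1 = 4
χ² = Σ(O - E)²/E
   = (19 - 17.4)²/17.4 + (16 - 17.4)²/17.4 + (18 - 17.4)²/17.4 + (17 - 17.4)²/17.4 + (17 - 17.4)²/17.4
   = 0.147 + 0.113 + 0.021 + 0.009 + 0.009
   = 0.30
p-value = 0.9899

Since p-value > α = 0.05, we fail to reject H₀.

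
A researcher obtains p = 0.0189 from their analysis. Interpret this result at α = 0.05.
Since p = 0.0189 < α = 0.05, reject H₀.
There is sufficient evidence to reject the null hypothesis; the result is statistically significant at the 0.05 level.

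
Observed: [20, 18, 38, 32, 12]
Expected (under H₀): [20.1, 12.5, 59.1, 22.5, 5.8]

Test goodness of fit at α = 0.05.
Chi-square goodness of fit test:
H₀: observed counts match expected distribution
H₁: observed counts differ from expected distribution
df = k - 1 = 4
χ² = Σ(O - E)²/E
   = (20 - 20.1)²/20.1 + (18 - 12.5)²/12.5 + (38 - 59.1)²/59.1 + (32 - 22.5)²/22.5 + (12 - 5.8)²/5.8
   = 0.000 + 2.420 + 7.533 + 4.011 + 6.628
   = 20.59
p-value = 0.0004

Since p-value < α = 0.05, we reject H₀.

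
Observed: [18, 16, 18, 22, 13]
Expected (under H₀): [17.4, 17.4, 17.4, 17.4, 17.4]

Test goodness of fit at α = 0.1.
Chi-square goodness of fit test:
H₀: observed counts match expected distribution
H₁: observed counts differ from expected distribution
df = k - 1 = 4
χ² = Σ(O - E)²/E
   = (18 - 17.4)²/17.4 + (16 - 17.4)²/17.4 + (18 - 17.4)²/17.4 + (22 - 17.4)²/17.4 + (13 - 17.4)²/17.4
   = 0.021 + 0.113 + 0.021 + 1.216 + 1.113
   = 2.48
p-value = 0.6477

Since p-value > α = 0.1, we fail to reject H₀.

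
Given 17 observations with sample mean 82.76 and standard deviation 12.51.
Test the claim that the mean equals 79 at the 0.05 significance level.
One-sample t-test:
H₀: μ = 79
H₁: μ ≠ 79
df = n - 1 = 16
t = (x̄ - μ₀) / (s/√n) = (82.76 - 79) / (12.51/√17) = 1.239
p-value = 0.2331

Since p-value > α = 0.05, we fail to reject H₀.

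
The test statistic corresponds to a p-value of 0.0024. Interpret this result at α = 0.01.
Since p = 0.0024 < α = 0.01, reject H₀.
There is sufficient evidence to reject the null hypothesis; the result is statistically significant at the 0.01 level.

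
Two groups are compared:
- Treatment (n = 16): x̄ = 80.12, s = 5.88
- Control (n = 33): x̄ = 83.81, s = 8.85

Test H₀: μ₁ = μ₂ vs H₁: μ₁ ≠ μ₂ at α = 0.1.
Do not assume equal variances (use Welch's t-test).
Welch's two-sample t-test:
H₀: μ₁ = μ₂
H₁: μ₁ ≠ μ₂
s₁²/n₁ = 5.88²/16 = 2.1609,  s₂²/n₂ = 8.85²/33 = 2.3734
SE = √(s₁²/n₁ + s₂²/n₂) = √(2.1609 + 2.3734) = 2.1294
df (Welch-Satterthwaite) = (s₁²/n₁ + s₂²/n₂)² / [(s₁²/n₁)²/(n₁-1) + (s₂²/n₂)²/(n₂-1)] ≈ 42.19
t = (x̄₁ - x̄₂) / SE = (80.12 - 83.81) / 2.1294 = -3.69 / 2.1294 = -1.733
p-value = 0.0904

Since p-value < α = 0.1, we reject H₀.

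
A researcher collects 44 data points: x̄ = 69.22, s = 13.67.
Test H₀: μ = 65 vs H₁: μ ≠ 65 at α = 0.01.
One-sample t-test:
H₀: μ = 65
H₁: μ ≠ 65
df = n - 1 = 43
t = (x̄ - μ₀) / (s/√n) = (69.22 - 65) / (13.67/√44) = 2.048
p-value = 0.0467

Since p-value > α = 0.01, we fail to reject H₀.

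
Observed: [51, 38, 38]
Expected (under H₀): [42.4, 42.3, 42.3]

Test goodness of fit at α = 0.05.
Chi-square goodness of fit test:
H₀: observed counts match expected distribution
H₁: observed counts differ from expected distribution
df = k - 1 = 2
χ² = Σ(O - E)²/E
   = (51 - 42.4)²/42.4 + (38 - 42.3)²/42.3 + (38 - 42.3)²/42.3
   = 1.744 + 0.437 + 0.437
   = 2.62
p-value = 0.2700

Since p-value > α = 0.05, we fail to reject H₀.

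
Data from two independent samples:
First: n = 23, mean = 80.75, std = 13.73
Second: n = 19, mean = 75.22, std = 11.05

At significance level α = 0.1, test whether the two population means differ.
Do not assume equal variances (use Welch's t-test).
Welch's two-sample t-test:
H₀: μ₁ = μ₂
H₁: μ₁ ≠ μ₂
s₁²/n₁ = 13.73²/23 = 8.1962,  s₂²/n₂ = 11.05²/19 = 6.4264
SE = √(s₁²/n₁ + s₂²/n₂) = √(8.1962 + 6.4264) = 3.8240
df (Welch-Satterthwaite) = (s₁²/n₁ + s₂²/n₂)² / [(s₁²/n₁)²/(n₁-1) + (s₂²/n₂)²/(n₂-1)] ≈ 39.98
t = (x̄₁ - x̄₂) / SE = (80.75 - 75.22) / 3.8240 = 5.53 / 3.8240 = 1.446
p-value = 0.1559

Since p-value > α = 0.1, we fail to reject H₀.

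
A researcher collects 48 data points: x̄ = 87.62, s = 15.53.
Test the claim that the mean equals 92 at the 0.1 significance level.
One-sample t-test:
H₀: μ = 92
H₁: μ ≠ 92
df = n - 1 = 47
t = (x̄ - μ₀) / (s/√n) = (87.62 - 92) / (15.53/√48) = -1.954
p-value = 0.0567

Since p-value < α = 0.1, we reject H₀.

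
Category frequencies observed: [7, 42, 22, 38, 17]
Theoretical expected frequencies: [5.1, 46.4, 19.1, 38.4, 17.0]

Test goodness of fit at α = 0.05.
Chi-square goodness of fit test:
H₀: observed counts match expected distribution
H₁: observed counts differ from expected distribution
df = k - 1 = 4
χ² = Σ(O - E)²/E
   = (7 - 5.1)²/5.1 + (42 - 46.4)²/46.4 + (22 - 19.1)²/19.1 + (38 - 38.4)²/38.4 + (17 - 17.0)²/17.0
   = 0.708 + 0.417 + 0.440 + 0.004 + 0.000
   = 1.57
p-value = 0.8143

Since p-value > α = 0.05, we fail to reject H₀.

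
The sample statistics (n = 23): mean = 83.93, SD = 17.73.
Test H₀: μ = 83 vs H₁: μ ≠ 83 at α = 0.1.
One-sample t-test:
H₀: μ = 83
H₁: μ ≠ 83
df = n - 1 = 22
t = (x̄ - μ₀) / (s/√n) = (83.93 - 83) / (17.73/√23) = 0.252
p-value = 0.8037

Since p-value > α = 0.1, we fail to reject H₀.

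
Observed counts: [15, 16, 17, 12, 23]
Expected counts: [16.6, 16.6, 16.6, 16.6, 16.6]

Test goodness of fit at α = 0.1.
Chi-square goodness of fit test:
H₀: observed counts match expected distribution
H₁: observed counts differ from expected distribution
df = k - 1 = 4
χ² = Σ(O - E)²/E
   = (15 - 16.6)²/16.6 + (16 - 16.6)²/16.6 + (17 - 16.6)²/16.6 + (12 - 16.6)²/16.6 + (23 - 16.6)²/16.6
   = 0.154 + 0.022 + 0.010 + 1.275 + 2.467
   = 3.93
p-value = 0.4159

Since p-value > α = 0.1, we fail to reject H₀.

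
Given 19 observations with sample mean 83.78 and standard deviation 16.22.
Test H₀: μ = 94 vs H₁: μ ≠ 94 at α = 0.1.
One-sample t-test:
H₀: μ = 94
H₁: μ ≠ 94
df = n - 1 = 18
t = (x̄ - μ₀) / (s/√n) = (83.78 - 94) / (16.22/√19) = -2.746
p-value = 0.0133

Since p-value < α = 0.1, we reject H₀.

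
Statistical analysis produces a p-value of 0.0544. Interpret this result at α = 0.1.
Since p = 0.0544 < α = 0.1, reject H₀.
There is sufficient evidence to reject the null hypothesis; the result is statistically significant at the 0.1 level.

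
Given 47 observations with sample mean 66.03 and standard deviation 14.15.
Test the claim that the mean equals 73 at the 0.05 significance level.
One-sample t-test:
H₀: μ = 73
H₁: μ ≠ 73
df = n - 1 = 46
t = (x̄ - μ₀) / (s/√n) = (66.03 - 73) / (14.15/√47) = -3.377
p-value = 0.0015

Since p-value < α = 0.05, we reject H₀.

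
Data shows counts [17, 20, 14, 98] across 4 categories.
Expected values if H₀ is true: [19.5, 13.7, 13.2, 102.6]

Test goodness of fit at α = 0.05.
Chi-square goodness of fit test:
H₀: observed counts match expected distribution
H₁: observed counts differ from expected distribution
df = k - 1 = 3
χ² = Σ(O - E)²/E
   = (17 - 19.5)²/19.5 + (20 - 13.7)²/13.7 + (14 - 13.2)²/13.2 + (98 - 102.6)²/102.6
   = 0.321 + 2.897 + 0.048 + 0.206
   = 3.47
p-value = 0.3244

Since p-value > α = 0.05, we fail to reject H₀.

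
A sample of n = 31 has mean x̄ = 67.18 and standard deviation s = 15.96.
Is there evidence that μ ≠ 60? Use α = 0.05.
One-sample t-test:
H₀: μ = 60
H₁: μ ≠ 60
df = n - 1 = 30
t = (x̄ - μ₀) / (s/√n) = (67.18 - 60) / (15.96/√31) = 2.505
p-value = 0.0179

Since p-value < α = 0.05, we reject H₀.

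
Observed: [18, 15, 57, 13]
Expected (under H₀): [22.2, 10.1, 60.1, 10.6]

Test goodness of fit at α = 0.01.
Chi-square goodness of fit test:
H₀: observed counts match expected distribution
H₁: observed counts differ from expected distribution
df = k - 1 = 3
χ² = Σ(O - E)²/E
   = (18 - 22.2)²/22.2 + (15 - 10.1)²/10.1 + (57 - 60.1)²/60.1 + (13 - 10.6)²/10.6
   = 0.795 + 2.377 + 0.160 + 0.543
   = 3.88
p-value = 0.2753

Since p-value > α = 0.01, we fail to reject H₀.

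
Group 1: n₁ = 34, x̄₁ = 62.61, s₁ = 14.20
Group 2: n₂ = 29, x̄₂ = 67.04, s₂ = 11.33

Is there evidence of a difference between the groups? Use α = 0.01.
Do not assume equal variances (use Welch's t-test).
Welch's two-sample t-test:
H₀: μ₁ = μ₂
H₁: μ₁ ≠ μ₂
s₁²/n₁ = 14.20²/34 = 5.9306,  s₂²/n₂ = 11.33²/29 = 4.4265
SE = √(s₁²/n₁ + s₂²/n₂) = √(5.9306 + 4.4265) = 3.2182
df (Welch-Satterthwaite) = (s₁²/n₁ + s₂²/n₂)² / [(s₁²/n₁)²/(n₁-1) + (s₂²/n₂)²/(n₂-1)] ≈ 60.76
t = (x̄₁ - x̄₂) / SE = (62.61 - 67.04) / 3.2182 = -4.43 / 3.2182 = -1.377
p-value = 0.1737

Since p-value > α = 0.01, we fail to reject H₀.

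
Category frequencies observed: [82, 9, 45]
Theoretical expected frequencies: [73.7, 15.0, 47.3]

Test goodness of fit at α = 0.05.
Chi-square goodness of fit test:
H₀: observed counts match expected distribution
H₁: observed counts differ from expected distribution
df = k - 1 = 2
χ² = Σ(O - E)²/E
   = (82 - 73.7)²/73.7 + (9 - 15.0)²/15.0 + (45 - 47.3)²/47.3
   = 0.935 + 2.400 + 0.112
   = 3.45
p-value = 0.1785

Since p-value > α = 0.05, we fail to reject H₀.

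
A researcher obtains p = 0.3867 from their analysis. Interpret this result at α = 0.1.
Since p = 0.3867 > α = 0.1, fail to reject H₀.
There is insufficient evidence to reject the null hypothesis; the result is not statistically significant at the 0.1 level.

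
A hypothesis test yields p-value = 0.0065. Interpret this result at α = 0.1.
Since p = 0.0065 < α = 0.1, reject H₀.
There is sufficient evidence to reject the null hypothesis; the result is statistically significant at the 0.1 level.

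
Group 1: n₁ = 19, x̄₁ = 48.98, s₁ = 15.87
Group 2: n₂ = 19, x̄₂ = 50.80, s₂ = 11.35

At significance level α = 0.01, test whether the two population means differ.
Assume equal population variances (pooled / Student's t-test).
Student's two-sample t-test (equal variances):
H₀: μ₁ = μ₂
H₁: μ₁ ≠ μ₂
df = n₁ + n₂ - 2 = 36
Pooled variance s_p² = [(n₁-1)s₁² + (n₂-1)s₂²] / (n₁ + n₂ - 2) = [(18)(15.87²) + (18)(11.35²)] / 36 = 190.3397
SE = √(s_p²(1/n₁ + 1/n₂)) = √(190.3397 × (1/19 + 1/19)) = 4.4761
t = (x̄₁ - x̄₂) / SE = (48.98 - 50.80) / 4.4761 = -1.82 / 4.4761 = -0.407
p-value = 0.6867

Since p-value > α = 0.01, we fail to reject H₀.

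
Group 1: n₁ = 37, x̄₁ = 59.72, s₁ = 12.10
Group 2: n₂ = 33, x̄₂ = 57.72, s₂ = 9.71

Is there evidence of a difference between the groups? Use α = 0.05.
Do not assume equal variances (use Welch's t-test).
Welch's two-sample t-test:
H₀: μ₁ = μ₂
H₁: μ₁ ≠ μ₂
s₁²/n₁ = 12.10²/37 = 3.9570,  s₂²/n₂ = 9.71²/33 = 2.8571
SE = √(s₁²/n₁ + s₂²/n₂) = √(3.9570 + 2.8571) = 2.6104
df (Welch-Satterthwaite) = (s₁²/n₁ + s₂²/n₂)² / [(s₁²/n₁)²/(n₁-1) + (s₂²/n₂)²/(n₂-1)] ≈ 67.29
t = (x̄₁ - x̄₂) / SE = (59.72 - 57.72) / 2.6104 = 2.00 / 2.6104 = 0.766
p-value = 0.4463

Since p-value > α = 0.05, we fail to reject H₀.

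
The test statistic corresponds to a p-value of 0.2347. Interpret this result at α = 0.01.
Since p = 0.2347 > α = 0.01, fail to reject H₀.
There is insufficient evidence to reject the null hypothesis; the result is not statistically significant at the 0.01 level.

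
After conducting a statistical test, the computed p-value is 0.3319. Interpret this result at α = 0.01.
Since p = 0.3319 > α = 0.01, fail to reject H₀.
There is insufficient evidence to reject the null hypothesis; the result is not statistically significant at the 0.01 level.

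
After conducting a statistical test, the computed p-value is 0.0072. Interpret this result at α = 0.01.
Since p = 0.0072 < α = 0.01, reject H₀.
There is sufficient evidence to reject the null hypothesis; the result is statistically significant at the 0.01 level.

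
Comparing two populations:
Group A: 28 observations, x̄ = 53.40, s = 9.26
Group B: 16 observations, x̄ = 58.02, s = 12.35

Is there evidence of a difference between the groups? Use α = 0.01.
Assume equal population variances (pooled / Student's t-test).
Student's two-sample t-test (equal variances):
H₀: μ₁ = μ₂
H₁: μ₁ ≠ μ₂
df = n₁ + n₂ - 2 = 42
Pooled variance s_p² = [(n₁-1)s₁² + (n₂-1)s₂²] / (n₁ + n₂ - 2) = [(27)(9.26²) + (15)(12.35²)] / 42 = 109.5958
SE = √(s_p²(1/n₁ + 1/n₂)) = √(109.5958 × (1/28 + 1/16)) = 3.2808
t = (x̄₁ - x̄₂) / SE = (53.40 - 58.02) / 3.2808 = -4.62 / 3.2808 = -1.408
p-value = 0.1664

Since p-value > α = 0.01, we fail to reject H₀.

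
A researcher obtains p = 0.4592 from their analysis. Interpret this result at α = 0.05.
Since p = 0.4592 > α = 0.05, fail to reject H₀.
There is insufficient evidence to reject the null hypothesis; the result is not statistically significant at the 0.05 level.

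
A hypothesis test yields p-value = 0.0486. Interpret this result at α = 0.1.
Since p = 0.0486 < α = 0.1, reject H₀.
There is sufficient evidence to reject the null hypothesis; the result is statistically significant at the 0.1 level.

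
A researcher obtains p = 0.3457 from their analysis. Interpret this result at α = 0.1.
Since p = 0.3457 > α = 0.1, fail to reject H₀.
There is insufficient evidence to reject the null hypothesis; the result is not statistically significant at the 0.1 level.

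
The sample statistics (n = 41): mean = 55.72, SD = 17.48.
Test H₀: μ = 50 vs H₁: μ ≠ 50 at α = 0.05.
One-sample t-test:
H₀: μ = 50
H₁: μ ≠ 50
df = n - 1 = 40
t = (x̄ - μ₀) / (s/√n) = (55.72 - 50) / (17.48/√41) = 2.095
p-value = 0.0425

Since p-value < α = 0.05, we reject H₀.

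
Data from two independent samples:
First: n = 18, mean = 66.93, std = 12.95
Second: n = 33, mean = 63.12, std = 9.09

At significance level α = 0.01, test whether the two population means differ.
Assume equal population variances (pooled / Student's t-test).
Student's two-sample t-test (equal variances):
H₀: μ₁ = μ₂
H₁: μ₁ ≠ μ₂
df = n₁ + n₂ - 2 = 49
Pooled variance s_p² = [(n₁-1)s₁² + (n₂-1)s₂²] / (n₁ + n₂ - 2) = [(17)(12.95²) + (32)(9.09²)] / 49 = 112.1437
SE = √(s_p²(1/n₁ + 1/n₂)) = √(112.1437 × (1/18 + 1/33)) = 3.1030
t = (x̄₁ - x̄₂) / SE = (66.93 - 63.12) / 3.1030 = 3.81 / 3.1030 = 1.228
p-value = 0.2254

Since p-value > α = 0.01, we fail to reject H₀.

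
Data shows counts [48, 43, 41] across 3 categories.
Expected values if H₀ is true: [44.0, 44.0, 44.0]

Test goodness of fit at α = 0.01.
Chi-square goodness of fit test:
H₀: observed counts match expected distribution
H₁: observed counts differ from expected distribution
df = k - 1 = 2
χ² = Σ(O - E)²/E
   = (48 - 44.0)²/44.0 + (43 - 44.0)²/44.0 + (41 - 44.0)²/44.0
   = 0.364 + 0.023 + 0.205
   = 0.59
p-value = 0.7442

Since p-value > α = 0.01, we fail to reject H₀.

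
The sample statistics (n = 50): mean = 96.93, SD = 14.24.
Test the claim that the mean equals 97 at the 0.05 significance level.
One-sample t-test:
H₀: μ = 97
H₁: μ ≠ 97
df = n - 1 = 49
t = (x̄ - μ₀) / (s/√n) = (96.93 - 97) / (14.24/√50) = -0.035
p-value = 0.9724

Since p-value > α = 0.05, we fail to reject H₀.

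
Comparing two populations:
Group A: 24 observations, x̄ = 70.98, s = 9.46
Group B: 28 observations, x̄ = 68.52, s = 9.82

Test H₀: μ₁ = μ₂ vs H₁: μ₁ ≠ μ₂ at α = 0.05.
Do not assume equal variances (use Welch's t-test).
Welch's two-sample t-test:
H₀: μ₁ = μ₂
H₁: μ₁ ≠ μ₂
s₁²/n₁ = 9.46²/24 = 3.7288,  s₂²/n₂ = 9.82²/28 = 3.4440
SE = √(s₁²/n₁ + s₂²/n₂) = √(3.7288 + 3.4440) = 2.6782
df (Welch-Satterthwaite) = (s₁²/n₁ + s₂²/n₂)² / [(s₁²/n₁)²/(n₁-1) + (s₂²/n₂)²/(n₂-1)] ≈ 49.29
t = (x̄₁ - x̄₂) / SE = (70.98 - 68.52) / 2.6782 = 2.46 / 2.6782 = 0.919
p-value = 0.3628

Since p-value > α = 0.05, we fail to reject H₀.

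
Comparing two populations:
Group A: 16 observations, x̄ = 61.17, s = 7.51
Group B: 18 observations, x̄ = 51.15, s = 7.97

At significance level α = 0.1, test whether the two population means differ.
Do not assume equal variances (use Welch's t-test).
Welch's two-sample t-test:
H₀: μ₁ = μ₂
H₁: μ₁ ≠ μ₂
s₁²/n₁ = 7.51²/16 = 3.5250,  s₂²/n₂ = 7.97²/18 = 3.5289
SE = √(s₁²/n₁ + s₂²/n₂) = √(3.5250 + 3.5289) = 2.6559
df (Welch-Satterthwaite) = (s₁²/n₁ + s₂²/n₂)² / [(s₁²/n₁)²/(n₁-1) + (s₂²/n₂)²/(n₂-1)] ≈ 31.88
t = (x̄₁ - x̄₂) / SE = (61.17 - 51.15) / 2.6559 = 10.02 / 2.6559 = 3.773
p-value = 0.0007

Since p-value < α = 0.1, we reject H₀.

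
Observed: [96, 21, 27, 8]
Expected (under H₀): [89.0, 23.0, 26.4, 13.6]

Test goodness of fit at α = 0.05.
Chi-square goodness of fit test:
H₀: observed counts match expected distribution
H₁: observed counts differ from expected distribution
df = k - 1 = 3
χ² = Σ(O - E)²/E
   = (96 - 89.0)²/89.0 + (21 - 23.0)²/23.0 + (27 - 26.4)²/26.4 + (8 - 13.6)²/13.6
   = 0.551 + 0.174 + 0.014 + 2.306
   = 3.04
p-value = 0.3849

Since p-value > α = 0.05, we fail to reject H₀.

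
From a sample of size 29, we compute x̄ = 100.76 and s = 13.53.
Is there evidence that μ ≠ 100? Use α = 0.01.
One-sample t-test:
H₀: μ = 100
H₁: μ ≠ 100
df = n - 1 = 28
t = (x̄ - μ₀) / (s/√n) = (100.76 - 100) / (13.53/√29) = 0.302
p-value = 0.7645

Since p-value > α = 0.01, we fail to reject H₀.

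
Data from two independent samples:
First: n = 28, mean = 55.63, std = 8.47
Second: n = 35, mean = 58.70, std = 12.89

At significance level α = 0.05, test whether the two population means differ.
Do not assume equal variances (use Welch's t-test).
Welch's two-sample t-test:
H₀: μ₁ = μ₂
H₁: μ₁ ≠ μ₂
s₁²/n₁ = 8.47²/28 = 2.5622,  s₂²/n₂ = 12.89²/35 = 4.7472
SE = √(s₁²/n₁ + s₂²/n₂) = √(2.5622 + 4.7472) = 2.7036
df (Welch-Satterthwaite) = (s₁²/n₁ + s₂²/n₂)² / [(s₁²/n₁)²/(n₁-1) + (s₂²/n₂)²/(n₂-1)] ≈ 58.97
t = (x̄₁ - x̄₂) / SE = (55.63 - 58.70) / 2.7036 = -3.07 / 2.7036 = -1.136
p-value = 0.2607

Since p-value > α = 0.05, we fail to reject H₀.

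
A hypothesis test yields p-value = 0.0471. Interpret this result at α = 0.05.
Since p = 0.0471 < α = 0.05, reject H₀.
There is sufficient evidence to reject the null hypothesis; the result is statistically significant at the 0.05 level.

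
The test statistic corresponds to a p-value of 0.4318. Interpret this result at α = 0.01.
Since p = 0.4318 > α = 0.01, fail to reject H₀.
There is insufficient evidence to reject the null hypothesis; the result is not statistically significant at the 0.01 level.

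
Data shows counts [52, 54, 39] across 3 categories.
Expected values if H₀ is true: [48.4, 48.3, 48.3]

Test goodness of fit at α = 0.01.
Chi-square goodness of fit test:
H₀: observed counts match expected distribution
H₁: observed counts differ from expected distribution
df = k - 1 = 2
χ² = Σ(O - E)²/E
   = (52 - 48.4)²/48.4 + (54 - 48.3)²/48.3 + (39 - 48.3)²/48.3
   = 0.268 + 0.673 + 1.791
   = 2.73
p-value = 0.2552

Since p-value > α = 0.01, we fail to reject H₀.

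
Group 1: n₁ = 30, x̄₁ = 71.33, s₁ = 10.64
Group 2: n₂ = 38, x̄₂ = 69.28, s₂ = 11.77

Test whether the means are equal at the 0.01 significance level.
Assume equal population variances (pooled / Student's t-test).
Student's two-sample t-test (equal variances):
H₀: μ₁ = μ₂
H₁: μ₁ ≠ μ₂
df = n₁ + n₂ - 2 = 66
Pooled variance s_p² = [(n₁-1)s₁² + (n₂-1)s₂²] / (n₁ + n₂ - 2) = [(29)(10.64²) + (37)(11.77²)] / 66 = 127.4060
SE = √(s_p²(1/n₁ + 1/n₂)) = √(127.4060 × (1/30 + 1/38)) = 2.7567
t = (x̄₁ - x̄₂) / SE = (71.33 - 69.28) / 2.7567 = 2.05 / 2.7567 = 0.744
p-value = 0.4597

Since p-value > α = 0.01, we fail to reject H₀.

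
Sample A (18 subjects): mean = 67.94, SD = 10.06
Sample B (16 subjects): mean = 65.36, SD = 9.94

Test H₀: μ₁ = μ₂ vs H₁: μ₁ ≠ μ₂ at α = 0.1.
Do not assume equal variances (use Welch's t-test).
Welch's two-sample t-test:
H₀: μ₁ = μ₂
H₁: μ₁ ≠ μ₂
s₁²/n₁ = 10.06²/18 = 5.6224,  s₂²/n₂ = 9.94²/16 = 6.1752
SE = √(s₁²/n₁ + s₂²/n₂) = √(5.6224 + 6.1752) = 3.4348
df (Welch-Satterthwaite) = (s₁²/n₁ + s₂²/n₂)² / [(s₁²/n₁)²/(n₁-1) + (s₂²/n₂)²/(n₂-1)] ≈ 31.62
t = (x̄₁ - x̄₂) / SE = (67.94 - 65.36) / 3.4348 = 2.58 / 3.4348 = 0.751
p-value = 0.4581

Since p-value > α = 0.1, we fail to reject H₀.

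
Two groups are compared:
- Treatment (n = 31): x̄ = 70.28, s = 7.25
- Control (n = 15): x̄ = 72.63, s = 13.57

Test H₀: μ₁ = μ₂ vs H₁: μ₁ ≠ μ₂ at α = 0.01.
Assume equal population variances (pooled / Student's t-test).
Student's two-sample t-test (equal variances):
H₀: μ₁ = μ₂
H₁: μ₁ ≠ μ₂
df = n₁ + n₂ - 2 = 44
Pooled variance s_p² = [(n₁-1)s₁² + (n₂-1)s₂²] / (n₁ + n₂ - 2) = [(30)(7.25²) + (14)(13.57²)] / 44 = 94.4296
SE = √(s_p²(1/n₁ + 1/n₂)) = √(94.4296 × (1/31 + 1/15)) = 3.0564
t = (x̄₁ - x̄₂) / SE = (70.28 - 72.63) / 3.0564 = -2.35 / 3.0564 = -0.769
p-value = 0.4461

Since p-value > α = 0.01, we fail to reject H₀.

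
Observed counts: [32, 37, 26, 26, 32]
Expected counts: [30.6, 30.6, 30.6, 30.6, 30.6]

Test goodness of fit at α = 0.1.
Chi-square goodness of fit test:
H₀: observed counts match expected distribution
H₁: observed counts differ from expected distribution
df = k - 1 = 4
χ² = Σ(O - E)²/E
   = (32 - 30.6)²/30.6 + (37 - 30.6)²/30.6 + (26 - 30.6)²/30.6 + (26 - 30.6)²/30.6 + (32 - 30.6)²/30.6
   = 0.064 + 1.339 + 0.692 + 0.692 + 0.064
   = 2.85
p-value = 0.5833

Since p-value > α = 0.1, we fail to reject H₀.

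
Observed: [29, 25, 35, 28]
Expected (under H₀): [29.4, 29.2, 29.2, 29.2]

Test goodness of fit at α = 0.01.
Chi-square goodness of fit test:
H₀: observed counts match expected distribution
H₁: observed counts differ from expected distribution
df = k - 1 = 3
χ² = Σ(O - E)²/E
   = (29 - 29.4)²/29.4 + (25 - 29.2)²/29.2 + (35 - 29.2)²/29.2 + (28 - 29.2)²/29.2
   = 0.005 + 0.604 + 1.152 + 0.049
   = 1.81
p-value = 0.6126

Since p-value > α = 0.01, we fail to reject H₀.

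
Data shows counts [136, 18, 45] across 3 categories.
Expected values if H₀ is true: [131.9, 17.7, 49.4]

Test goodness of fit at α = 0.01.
Chi-square goodness of fit test:
H₀: observed counts match expected distribution
H₁: observed counts differ from expected distribution
df = k - 1 = 2
χ² = Σ(O - E)²/E
   = (136 - 131.9)²/131.9 + (18 - 17.7)²/17.7 + (45 - 49.4)²/49.4
   = 0.127 + 0.005 + 0.392
   = 0.52
p-value = 0.7693

Since p-value > α = 0.01, we fail to reject H₀.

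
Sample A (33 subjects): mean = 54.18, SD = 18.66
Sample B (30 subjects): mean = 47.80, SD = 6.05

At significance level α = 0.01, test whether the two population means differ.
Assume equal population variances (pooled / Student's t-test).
Student's two-sample t-test (equal variances):
H₀: μ₁ = μ₂
H₁: μ₁ ≠ μ₂
df = n₁ + n₂ - 2 = 61
Pooled variance s_p² = [(n₁-1)s₁² + (n₂-1)s₂²] / (n₁ + n₂ - 2) = [(32)(18.66²) + (29)(6.05²)] / 61 = 200.0612
SE = √(s_p²(1/n₁ + 1/n₂)) = √(200.0612 × (1/33 + 1/30)) = 3.5681
t = (x̄₁ - x̄₂) / SE = (54.18 - 47.80) / 3.5681 = 6.38 / 3.5681 = 1.788
p-value = 0.0787

Since p-value > α = 0.01, we fail to reject H₀.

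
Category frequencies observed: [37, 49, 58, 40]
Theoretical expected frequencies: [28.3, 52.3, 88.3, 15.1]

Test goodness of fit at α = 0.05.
Chi-square goodness of fit test:
H₀: observed counts match expected distribution
H₁: observed counts differ from expected distribution
df = k - 1 = 3
χ² = Σ(O - E)²/E
   = (37 - 28.3)²/28.3 + (49 - 52.3)²/52.3 + (58 - 88.3)²/88.3 + (40 - 15.1)²/15.1
   = 2.675 + 0.208 + 10.397 + 41.060
   = 54.34
p-value < 0.0001

Since p-value < α = 0.05, we reject H₀.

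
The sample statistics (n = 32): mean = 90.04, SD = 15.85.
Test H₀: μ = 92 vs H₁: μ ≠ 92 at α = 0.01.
One-sample t-test:
H₀: μ = 92
H₁: μ ≠ 92
df = n - 1 = 31
t = (x̄ - μ₀) / (s/√n) = (90.04 - 92) / (15.85/√32) = -0.700
p-value = 0.4894

Since p-value > α = 0.01, we fail to reject H₀.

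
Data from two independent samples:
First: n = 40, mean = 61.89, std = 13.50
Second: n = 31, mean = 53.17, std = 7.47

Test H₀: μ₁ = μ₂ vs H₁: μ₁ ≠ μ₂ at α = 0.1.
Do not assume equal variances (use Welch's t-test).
Welch's two-sample t-test:
H₀: μ₁ = μ₂
H₁: μ₁ ≠ μ₂
s₁²/n₁ = 13.50²/40 = 4.5563,  s₂²/n₂ = 7.47²/31 = 1.8000
SE = √(s₁²/n₁ + s₂²/n₂) = √(4.5563 + 1.8000) = 2.5212
df (Welch-Satterthwaite) = (s₁²/n₁ + s₂²/n₂)² / [(s₁²/n₁)²/(n₁-1) + (s₂²/n₂)²/(n₂-1)] ≈ 63.10
t = (x̄₁ - x̄₂) / SE = (61.89 - 53.17) / 2.5212 = 8.72 / 2.5212 = 3.459
p-value = 0.0010

Since p-value < α = 0.1, we reject H₀.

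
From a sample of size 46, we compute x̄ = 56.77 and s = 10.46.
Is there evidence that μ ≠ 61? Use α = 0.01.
One-sample t-test:
H₀: μ = 61
H₁: μ ≠ 61
df = n - 1 = 45
t = (x̄ - μ₀) / (s/√n) = (56.77 - 61) / (10.46/√46) = -2.743
p-value = 0.0087

Since p-value < α = 0.01, we reject H₀.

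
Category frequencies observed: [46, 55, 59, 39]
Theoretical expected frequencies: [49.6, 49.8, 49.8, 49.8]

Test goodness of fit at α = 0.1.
Chi-square goodness of fit test:
H₀: observed counts match expected distribution
H₁: observed counts differ from expected distribution
df = k - 1 = 3
χ² = Σ(O - E)²/E
   = (46 - 49.6)²/49.6 + (55 - 49.8)²/49.8 + (59 - 49.8)²/49.8 + (39 - 49.8)²/49.8
   = 0.261 + 0.543 + 1.700 + 2.342
   = 4.85
p-value = 0.1834

Since p-value > α = 0.1, we fail to reject H₀.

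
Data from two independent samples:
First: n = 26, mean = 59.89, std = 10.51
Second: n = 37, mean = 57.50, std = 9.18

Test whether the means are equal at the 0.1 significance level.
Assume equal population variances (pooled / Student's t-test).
Student's two-sample t-test (equal variances):
H₀: μ₁ = μ₂
H₁: μ₁ ≠ μ₂
df = n₁ + n₂ - 2 = 61
Pooled variance s_p² = [(n₁-1)s₁² + (n₂-1)s₂²] / (n₁ + n₂ - 2) = [(25)(10.51²) + (36)(9.18²)] / 61 = 95.0051
SE = √(s_p²(1/n₁ + 1/n₂)) = √(95.0051 × (1/26 + 1/37)) = 2.4943
t = (x̄₁ - x̄₂) / SE = (59.89 - 57.50) / 2.4943 = 2.39 / 2.4943 = 0.958
p-value = 0.3418

Since p-value > α = 0.1, we fail to reject H₀.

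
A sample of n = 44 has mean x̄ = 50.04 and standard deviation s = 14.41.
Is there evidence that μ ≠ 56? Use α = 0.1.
One-sample t-test:
H₀: μ = 56
H₁: μ ≠ 56
df = n - 1 = 43
t = (x̄ - μ₀) / (s/√n) = (50.04 - 56) / (14.41/√44) = -2.744
p-value = 0.0088

Since p-value < α = 0.1, we reject H₀.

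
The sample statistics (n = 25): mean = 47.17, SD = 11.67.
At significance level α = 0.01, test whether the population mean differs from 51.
One-sample t-test:
H₀: μ = 51
H₁: μ ≠ 51
df = n - 1 = 24
t = (x̄ - μ₀) / (s/√n) = (47.17 - 51) / (11.67/√25) = -1.641
p-value = 0.1138

Since p-value > α = 0.01, we fail to reject H₀.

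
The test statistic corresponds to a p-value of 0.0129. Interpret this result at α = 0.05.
Since p = 0.0129 < α = 0.05, reject H₀.
There is sufficient evidence to reject the null hypothesis; the result is statistically significant at the 0.05 level.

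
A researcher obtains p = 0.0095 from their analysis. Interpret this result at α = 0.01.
Since p = 0.0095 < α = 0.01, reject H₀.
There is sufficient evidence to reject the null hypothesis; the result is statistically significant at the 0.01 level.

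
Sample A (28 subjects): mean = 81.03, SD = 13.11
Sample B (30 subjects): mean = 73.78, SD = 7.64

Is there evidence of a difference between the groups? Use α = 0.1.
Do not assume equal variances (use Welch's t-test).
Welch's two-sample t-test:
H₀: μ₁ = μ₂
H₁: μ₁ ≠ μ₂
s₁²/n₁ = 13.11²/28 = 6.1383,  s₂²/n₂ = 7.64²/30 = 1.9457
SE = √(s₁²/n₁ + s₂²/n₂) = √(6.1383 + 1.9457) = 2.8432
df (Welch-Satterthwaite) = (s₁²/n₁ + s₂²/n₂)² / [(s₁²/n₁)²/(n₁-1) + (s₂²/n₂)²/(n₂-1)] ≈ 42.82
t = (x̄₁ - x̄₂) / SE = (81.03 - 73.78) / 2.8432 = 7.25 / 2.8432 = 2.550
p-value = 0.0144

Since p-value < α = 0.1, we reject H₀.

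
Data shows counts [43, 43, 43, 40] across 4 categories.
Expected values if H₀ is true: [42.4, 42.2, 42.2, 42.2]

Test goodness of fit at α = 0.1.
Chi-square goodness of fit test:
H₀: observed counts match expected distribution
H₁: observed counts differ from expected distribution
df = k - 1 = 3
χ² = Σ(O - E)²/E
   = (43 - 42.4)²/42.4 + (43 - 42.2)²/42.2 + (43 - 42.2)²/42.2 + (40 - 42.2)²/42.2
   = 0.008 + 0.015 + 0.015 + 0.115
   = 0.15
p-value = 0.9847

Since p-value > α = 0.1, we fail to reject H₀.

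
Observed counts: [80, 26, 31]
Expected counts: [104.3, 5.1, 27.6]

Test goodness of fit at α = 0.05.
Chi-square goodness of fit test:
H₀: observed counts match expected distribution
H₁: observed counts differ from expected distribution
df = k - 1 = 2
χ² = Σ(O - E)²/E
   = (80 - 104.3)²/104.3 + (26 - 5.1)²/5.1 + (31 - 27.6)²/27.6
   = 5.661 + 85.649 + 0.419
   = 91.73
p-value < 0.0001

Since p-value < α = 0.05, we reject H₀.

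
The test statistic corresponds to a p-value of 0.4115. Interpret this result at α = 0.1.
Since p = 0.4115 > α = 0.1, fail to reject H₀.
There is insufficient evidence to reject the null hypothesis; the result is not statistically significant at the 0.1 level.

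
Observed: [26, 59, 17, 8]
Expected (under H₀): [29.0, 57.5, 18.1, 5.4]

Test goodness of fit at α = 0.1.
Chi-square goodness of fit test:
H₀: observed counts match expected distribution
H₁: observed counts differ from expected distribution
df = k - 1 = 3
χ² = Σ(O - E)²/E
   = (26 - 29.0)²/29.0 + (59 - 57.5)²/57.5 + (17 - 18.1)²/18.1 + (8 - 5.4)²/5.4
   = 0.310 + 0.039 + 0.067 + 1.252
   = 1.67
p-value = 0.6440

Since p-value > α = 0.1, we fail to reject H₀.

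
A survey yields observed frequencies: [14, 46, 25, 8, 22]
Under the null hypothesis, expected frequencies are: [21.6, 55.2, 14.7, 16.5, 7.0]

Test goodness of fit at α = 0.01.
Chi-square goodness of fit test:
H₀: observed counts match expected distribution
H₁: observed counts differ from expected distribution
df = k - 1 = 4
χ² = Σ(O - E)²/E
   = (14 - 21.6)²/21.6 + (46 - 55.2)²/55.2 + (25 - 14.7)²/14.7 + (8 - 16.5)²/16.5 + (22 - 7.0)²/7.0
   = 2.674 + 1.533 + 7.217 + 4.379 + 32.143
   = 47.95
p-value < 0.0001

Since p-value < α = 0.01, we reject H₀.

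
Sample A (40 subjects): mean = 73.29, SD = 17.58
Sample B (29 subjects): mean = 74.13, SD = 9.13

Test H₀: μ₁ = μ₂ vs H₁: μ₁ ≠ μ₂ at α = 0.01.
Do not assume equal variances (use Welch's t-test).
Welch's two-sample t-test:
H₀: μ₁ = μ₂
H₁: μ₁ ≠ μ₂
s₁²/n₁ = 17.58²/40 = 7.7264,  s₂²/n₂ = 9.13²/29 = 2.8744
SE = √(s₁²/n₁ + s₂²/n₂) = √(7.7264 + 2.8744) = 3.2559
df (Welch-Satterthwaite) = (s₁²/n₁ + s₂²/n₂)² / [(s₁²/n₁)²/(n₁-1) + (s₂²/n₂)²/(n₂-1)] ≈ 61.55
t = (x̄₁ - x̄₂) / SE = (73.29 - 74.13) / 3.2559 = -0.84 / 3.2559 = -0.258
p-value = 0.7973

Since p-value > α = 0.01, we fail to reject H₀.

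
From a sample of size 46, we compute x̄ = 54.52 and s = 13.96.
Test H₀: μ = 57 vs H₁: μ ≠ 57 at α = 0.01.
One-sample t-test:
H₀: μ = 57
H₁: μ ≠ 57
df = n - 1 = 45
t = (x̄ - μ₀) / (s/√n) = (54.52 - 57) / (13.96/√46) = -1.205
p-value = 0.2345

Since p-value > α = 0.01, we fail to reject H₀.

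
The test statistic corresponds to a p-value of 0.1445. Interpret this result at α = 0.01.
Since p = 0.1445 > α = 0.01, fail to reject H₀.
There is insufficient evidence to reject the null hypothesis; the result is not statistically significant at the 0.01 level.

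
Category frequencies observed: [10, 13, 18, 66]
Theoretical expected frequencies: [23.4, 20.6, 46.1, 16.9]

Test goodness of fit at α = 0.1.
Chi-square goodness of fit test:
H₀: observed counts match expected distribution
H₁: observed counts differ from expected distribution
df = k - 1 = 3
χ² = Σ(O - E)²/E
   = (10 - 23.4)²/23.4 + (13 - 20.6)²/20.6 + (18 - 46.1)²/46.1 + (66 - 16.9)²/16.9
   = 7.674 + 2.804 + 17.128 + 142.651
   = 170.26
p-value < 0.0001

Since p-value < α = 0.1, we reject H₀.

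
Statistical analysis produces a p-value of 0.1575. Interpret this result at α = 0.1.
Since p = 0.1575 > α = 0.1, fail to reject H₀.
There is insufficient evidence to reject the null hypothesis; the result is not statistically significant at the 0.1 level.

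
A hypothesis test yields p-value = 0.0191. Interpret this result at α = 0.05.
Since p = 0.0191 < α = 0.05, reject H₀.
There is sufficient evidence to reject the null hypothesis; the result is statistically significant at the 0.05 level.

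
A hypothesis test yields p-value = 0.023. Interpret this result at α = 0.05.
Since p = 0.023 < α = 0.05, reject H₀.
There is sufficient evidence to reject the null hypothesis; the result is statistically significant at the 0.05 level.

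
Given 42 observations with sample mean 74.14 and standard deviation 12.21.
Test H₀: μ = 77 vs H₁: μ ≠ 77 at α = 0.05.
One-sample t-test:
H₀: μ = 77
H₁: μ ≠ 77
df = n - 1 = 41
t = (x̄ - μ₀) / (s/√n) = (74.14 - 77) / (12.21/√42) = -1.518
p-value = 0.1367

Since p-value > α = 0.05, we fail to reject H₀.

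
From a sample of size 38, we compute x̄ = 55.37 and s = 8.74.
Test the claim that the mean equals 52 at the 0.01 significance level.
One-sample t-test:
H₀: μ = 52
H₁: μ ≠ 52
df = n - 1 = 37
t = (x̄ - μ₀) / (s/√n) = (55.37 - 52) / (8.74/√38) = 2.377
p-value = 0.0227

Since p-value > α = 0.01, we fail to reject H₀.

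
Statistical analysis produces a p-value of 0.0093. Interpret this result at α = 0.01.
Since p = 0.0093 < α = 0.01, reject H₀.
There is sufficient evidence to reject the null hypothesis; the result is statistically significant at the 0.01 level.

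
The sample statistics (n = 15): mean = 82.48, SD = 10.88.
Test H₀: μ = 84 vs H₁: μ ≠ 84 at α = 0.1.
One-sample t-test:
H₀: μ = 84
H₁: μ ≠ 84
df = n - 1 = 14
t = (x̄ - μ₀) / (s/√n) = (82.48 - 84) / (10.88/√15) = -0.541
p-value = 0.5970

Since p-value > α = 0.1, we fail to reject H₀.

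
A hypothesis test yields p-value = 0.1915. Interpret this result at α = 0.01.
Since p = 0.1915 > α = 0.01, fail to reject H₀.
There is insufficient evidence to reject the null hypothesis; the result is not statistically significant at the 0.01 level.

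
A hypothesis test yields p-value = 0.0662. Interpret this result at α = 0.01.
Since p = 0.0662 > α = 0.01, fail to reject H₀.
There is insufficient evidence to reject the null hypothesis; the result is not statistically significant at the 0.01 level.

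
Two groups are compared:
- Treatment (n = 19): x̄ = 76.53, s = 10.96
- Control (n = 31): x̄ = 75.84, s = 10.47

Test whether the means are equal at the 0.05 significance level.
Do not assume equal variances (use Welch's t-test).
Welch's two-sample t-test:
H₀: μ₁ = μ₂
H₁: μ₁ ≠ μ₂
s₁²/n₁ = 10.96²/19 = 6.3222,  s₂²/n₂ = 10.47²/31 = 3.5362
SE = √(s₁²/n₁ + s₂²/n₂) = √(6.3222 + 3.5362) = 3.1398
df (Welch-Satterthwaite) = (s₁²/n₁ + s₂²/n₂)² / [(s₁²/n₁)²/(n₁-1) + (s₂²/n₂)²/(n₂-1)] ≈ 36.85
t = (x̄₁ - x̄₂) / SE = (76.53 - 75.84) / 3.1398 = 0.69 / 3.1398 = 0.220
p-value = 0.8273

Since p-value > α = 0.05, we fail to reject H₀.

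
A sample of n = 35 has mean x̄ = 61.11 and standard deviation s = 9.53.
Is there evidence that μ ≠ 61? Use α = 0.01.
One-sample t-test:
H₀: μ = 61
H₁: μ ≠ 61
df = n - 1 = 34
t = (x̄ - μ₀) / (s/√n) = (61.11 - 61) / (9.53/√35) = 0.068
p-value = 0.9460

Since p-value > α = 0.01, we fail to reject H₀.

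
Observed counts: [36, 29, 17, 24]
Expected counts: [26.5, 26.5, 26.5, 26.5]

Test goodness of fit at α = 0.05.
Chi-square goodness of fit test:
H₀: observed counts match expected distribution
H₁: observed counts differ from expected distribution
df = k - 1 = 3
χ² = Σ(O - E)²/E
   = (36 - 26.5)²/26.5 + (29 - 26.5)²/26.5 + (17 - 26.5)²/26.5 + (24 - 26.5)²/26.5
   = 3.406 + 0.236 + 3.406 + 0.236
   = 7.28
p-value = 0.0634

Since p-value > α = 0.05, we fail to reject H₀.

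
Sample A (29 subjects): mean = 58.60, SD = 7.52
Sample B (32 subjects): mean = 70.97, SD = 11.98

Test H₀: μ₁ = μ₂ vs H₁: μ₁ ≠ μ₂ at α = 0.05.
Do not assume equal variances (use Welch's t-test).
Welch's two-sample t-test:
H₀: μ₁ = μ₂
H₁: μ₁ ≠ μ₂
s₁²/n₁ = 7.52²/29 = 1.9500,  s₂²/n₂ = 11.98²/32 = 4.4850
SE = √(s₁²/n₁ + s₂²/n₂) = √(1.9500 + 4.4850) = 2.5367
df (Welch-Satterthwaite) = (s₁²/n₁ + s₂²/n₂)² / [(s₁²/n₁)²/(n₁-1) + (s₂²/n₂)²/(n₂-1)] ≈ 52.77
t = (x̄₁ - x̄₂) / SE = (58.60 - 70.97) / 2.5367 = -12.37 / 2.5367 = -4.876
p-value < 0.0001

Since p-value < α = 0.05, we reject H₀.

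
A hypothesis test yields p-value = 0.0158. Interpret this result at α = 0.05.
Since p = 0.0158 < α = 0.05, reject H₀.
There is sufficient evidence to reject the null hypothesis; the result is statistically significant at the 0.05 level.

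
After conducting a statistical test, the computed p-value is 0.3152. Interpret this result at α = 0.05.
Since p = 0.3152 > α = 0.05, fail to reject H₀.
There is insufficient evidence to reject the null hypothesis; the result is not statistically significant at the 0.05 level.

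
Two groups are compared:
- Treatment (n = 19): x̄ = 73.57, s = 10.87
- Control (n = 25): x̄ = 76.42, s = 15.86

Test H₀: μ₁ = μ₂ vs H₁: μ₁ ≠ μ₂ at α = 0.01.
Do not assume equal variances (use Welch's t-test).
Welch's two-sample t-test:
H₀: μ₁ = μ₂
H₁: μ₁ ≠ μ₂
s₁²/n₁ = 10.87²/19 = 6.2188,  s₂²/n₂ = 15.86²/25 = 10.0616
SE = √(s₁²/n₁ + s₂²/n₂) = √(6.2188 + 10.0616) = 4.0349
df (Welch-Satterthwaite) = (s₁²/n₁ + s₂²/n₂)² / [(s₁²/n₁)²/(n₁-1) + (s₂²/n₂)²/(n₂-1)] ≈ 41.63
t = (x̄₁ - x̄₂) / SE = (73.57 - 76.42) / 4.0349 = -2.85 / 4.0349 = -0.706
p-value = 0.4839

Since p-value > α = 0.01, we fail to reject H₀.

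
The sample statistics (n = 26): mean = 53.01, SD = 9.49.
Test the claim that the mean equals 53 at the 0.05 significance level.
One-sample t-test:
H₀: μ = 53
H₁: μ ≠ 53
df = n - 1 = 25
t = (x̄ - μ₀) / (s/√n) = (53.01 - 53) / (9.49/√26) = 0.005
p-value = 0.9958

Since p-value > α = 0.05, we fail to reject H₀.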